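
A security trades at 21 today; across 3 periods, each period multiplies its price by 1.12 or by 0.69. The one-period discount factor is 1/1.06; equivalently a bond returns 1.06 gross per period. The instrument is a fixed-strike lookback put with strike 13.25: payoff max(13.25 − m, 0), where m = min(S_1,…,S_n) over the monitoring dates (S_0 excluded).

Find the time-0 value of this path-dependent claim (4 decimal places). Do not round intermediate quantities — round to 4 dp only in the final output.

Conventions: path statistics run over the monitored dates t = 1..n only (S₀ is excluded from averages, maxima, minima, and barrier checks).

Under the martingale measure an up-move has probability p* = 0.8605; value the claim as the probability-weighted average of per-path payoffs, discounted 3 periods at R = 1.06.
Enumerate all 2^3 = 8 price paths (U = up ×1.12, D = down ×0.69); each path with k up-moves has probability p*^k·(1−p*)^(3−k).
DDD: m=6.8987, payoff=6.3513, prob=0.002717
UDD: m=11.1979, payoff=2.0521, prob=0.016753
DUD: m=11.1979, payoff=2.0521, prob=0.016753
UUD: m=18.1763, payoff=0.0000, prob=0.103312
DDU: m=9.9981, payoff=3.2519, prob=0.016753
UDU: m=16.2288, payoff=0.0000, prob=0.103312
DUU: m=14.4900, payoff=0.0000, prob=0.103312
UUU: m=23.5200, payoff=0.0000, prob=0.637089
Price = Σ prob·payoff / R^3 = 0.140494 / 1.191016 = 0.1180

price = 0.1180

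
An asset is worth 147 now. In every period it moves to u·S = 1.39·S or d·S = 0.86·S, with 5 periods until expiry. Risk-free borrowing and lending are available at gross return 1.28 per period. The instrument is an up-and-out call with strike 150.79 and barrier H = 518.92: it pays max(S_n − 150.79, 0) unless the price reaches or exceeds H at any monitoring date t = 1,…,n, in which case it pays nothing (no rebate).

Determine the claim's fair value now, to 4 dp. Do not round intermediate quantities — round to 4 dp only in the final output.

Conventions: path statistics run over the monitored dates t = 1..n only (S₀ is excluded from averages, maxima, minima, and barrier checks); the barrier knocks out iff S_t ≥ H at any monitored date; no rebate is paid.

price = 39.8961

Under the martingale measure an up-move has probability p* = 0.7925; value the claim as the probability-weighted average of per-path payoffs, discounted 5 periods at R = 1.28.
Enumerate all 2^5 = 32 price paths (U = up ×1.39, D = down ×0.86); each path with k up-moves has probability p*^k·(1−p*)^(5−k).
DDDDD: M=126.4200, payoff=0.0000, prob=0.000385
UDDDD: M=204.3300, payoff=0.0000, prob=0.001470
DUDDD: M=175.7238, payoff=0.0000, prob=0.001470
UUDDD: M=284.0187, payoff=29.8618, prob=0.005614
DDUDD: M=151.1225, payoff=0.0000, prob=0.001470
UDUDD: M=244.2561, payoff=29.8618, prob=0.005614
DUUDD: M=244.2561, payoff=29.8618, prob=0.005614
UUUDD: M=394.7860, payoff=141.1937, prob=0.021437
DDDUD: M=129.9653, payoff=0.0000, prob=0.001470
UDDUD: M=210.0602, payoff=29.8618, prob=0.005614
DUDUD: M=210.0602, payoff=29.8618, prob=0.005614
UUDUD: M=339.5160, payoff=141.1937, prob=0.021437
DDUUD: M=210.0602, payoff=29.8618, prob=0.005614
UDUUD: M=339.5160, payoff=141.1937, prob=0.021437
DUUUD: M=339.5160, payoff=141.1937, prob=0.021437
UUUUD: M=548.7525, payoff=0.0000, prob=0.081848
DDDDU: M=126.4200, payoff=0.0000, prob=0.001470
UDDDU: M=204.3300, payoff=29.8618, prob=0.005614
DUDDU: M=180.6518, payoff=29.8618, prob=0.005614
UUDDU: M=291.9837, payoff=141.1937, prob=0.021437
DDUDU: M=180.6518, payoff=29.8618, prob=0.005614
UDUDU: M=291.9837, payoff=141.1937, prob=0.021437
DUUDU: M=291.9837, payoff=141.1937, prob=0.021437
UUUDU: M=471.9272, payoff=321.1372, prob=0.081848
DDDUU: M=180.6518, payoff=29.8618, prob=0.005614
UDDUU: M=291.9837, payoff=141.1937, prob=0.021437
DUDUU: M=291.9837, payoff=141.1937, prob=0.021437
UUDUU: M=471.9272, payoff=321.1372, prob=0.081848
DDUUU: M=291.9837, payoff=141.1937, prob=0.021437
UDUUU: M=471.9272, payoff=321.1372, prob=0.081848
DUUUU: M=471.9272, payoff=321.1372, prob=0.081848
UUUUU: M=762.7660, payoff=0.0000, prob=0.312512
Price = Σ prob·payoff / R^5 = 137.081860 / 3.435974 = 39.8961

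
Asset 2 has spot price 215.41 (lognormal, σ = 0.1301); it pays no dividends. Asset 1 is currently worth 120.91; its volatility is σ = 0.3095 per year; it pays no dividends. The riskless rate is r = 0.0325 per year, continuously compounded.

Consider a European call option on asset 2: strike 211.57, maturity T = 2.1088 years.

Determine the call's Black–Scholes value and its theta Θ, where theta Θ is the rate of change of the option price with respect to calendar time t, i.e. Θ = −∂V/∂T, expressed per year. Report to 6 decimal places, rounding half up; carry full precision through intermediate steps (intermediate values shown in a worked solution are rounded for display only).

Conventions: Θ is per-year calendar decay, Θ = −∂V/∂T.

price = 26.062676
Θ = -7.425999

σ√T = 0.1301·√2.1088 = 0.188927
d₁ = (ln(S/K) + (r+σ²/2)T) / (σ√T) = (ln(215.41/211.57) + (0.0325+0.1301²/2)·2.1088) / 0.188927 = (0.017987 + 0.086383) / 0.188927 = 0.552435
d₂ = d₁ − σ√T = 0.552435 − 0.188927 = 0.363507
e^{−rT} = 0.933760
N(d₁) = 0.709675,  N(d₂) = 0.641887
Call price V = S·N(d₁) − K·e^{−rT}·N(d₂) = 152.871031 − 126.808354 = 26.062676
φ(d₁) = (1/√(2π))·e^{−d₁²/2} = 0.342484
Θ = −S·φ(d₁)·σ/(2√T) − r·K·e^{−rT}·N(d₂) = −3.304727 − 4.121272 = -7.425999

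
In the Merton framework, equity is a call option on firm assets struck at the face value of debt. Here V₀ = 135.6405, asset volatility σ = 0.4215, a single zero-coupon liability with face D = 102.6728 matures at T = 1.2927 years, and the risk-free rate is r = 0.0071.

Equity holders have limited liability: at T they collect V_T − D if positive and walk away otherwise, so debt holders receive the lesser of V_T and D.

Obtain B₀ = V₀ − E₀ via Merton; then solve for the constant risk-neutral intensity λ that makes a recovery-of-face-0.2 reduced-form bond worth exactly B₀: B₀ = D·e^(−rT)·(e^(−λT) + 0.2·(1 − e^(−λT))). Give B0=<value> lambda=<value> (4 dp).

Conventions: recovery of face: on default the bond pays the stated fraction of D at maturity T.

Work the structural quantities from V₀ = 135.6405 against face 102.6728:
d₁ = [ln(V₀/D) + (r + σ²/2)T] / (σ√T)
   = [ln(135.6405/102.6728) + (0.0071 + 0.5·0.4215²)·1.2927] / (0.4215·√1.2927)
   = [0.278461 + 0.124010] / 0.479233 = 0.839824
d₂ = d₁ − σ√T = 0.839824 − 0.479233 = 0.360591
N(d₁) = 0.799496,  N(d₂) = 0.640797,  e^(−rT) = 0.990864
E₀ = V₀·N(d₁) − D·e^(−rT)·N(d₂)
   = 135.6405·0.799496 − 102.6728·0.990864·0.640797 = 43.252718
B₀ = V₀ − E₀ = 135.6405 − 43.252718 = 92.387782
e^(−λT) = (B₀·e^(rT)/D − 0.2)/(1 − 0.2) = (92.3878·1.009220/102.6728 − 0.2)/0.8 = 0.88515525
λ = −ln(0.88515525)/1.2927 = 0.094370

B0=92.3878 lambda=0.0944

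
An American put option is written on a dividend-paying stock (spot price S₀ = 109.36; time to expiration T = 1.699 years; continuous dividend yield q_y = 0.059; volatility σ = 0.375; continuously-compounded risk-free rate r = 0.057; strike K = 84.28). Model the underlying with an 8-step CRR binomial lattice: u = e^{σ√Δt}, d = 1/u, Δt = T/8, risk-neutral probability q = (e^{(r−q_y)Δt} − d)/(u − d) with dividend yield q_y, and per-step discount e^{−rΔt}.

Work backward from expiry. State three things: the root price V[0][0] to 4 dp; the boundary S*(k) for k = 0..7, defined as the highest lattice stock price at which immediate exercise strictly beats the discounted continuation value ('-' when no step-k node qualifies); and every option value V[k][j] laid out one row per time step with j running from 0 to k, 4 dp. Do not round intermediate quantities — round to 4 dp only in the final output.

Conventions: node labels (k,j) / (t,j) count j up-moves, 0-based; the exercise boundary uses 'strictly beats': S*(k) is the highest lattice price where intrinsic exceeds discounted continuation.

price = 8.3120
boundary = - - - - - 46.0887 54.7832 65.1178
tree:
8.3120
11.9345 4.2071
16.7353 6.5188 1.5582
22.8210 9.9131 2.6385 0.3093
30.1055 14.7295 4.4248 0.5752 0.0000
38.1913 21.2514 7.3326 1.0697 0.0000 0.0000
45.5059 29.4968 11.9700 1.9891 0.0000 0.0000 0.0000
51.6597 38.1913 19.1622 3.6987 0.0000 0.0000 0.0000 0.0000
56.8367 45.5059 29.4968 6.8779 0.0000 0.0000 0.0000 0.0000 0.0000

params: Δt=0.21238 u=1.18865 d=0.84129 q=0.45568 e^(-rΔt)=0.98797
t_8 payoffs: 56.8367 45.5059 29.4968 6.8779 0.0000 0.0000 0.0000 0.0000 0.0000
t_7: node(7,0) S=32.6203 payoff=51.6597 vs cont=51.0518 → 51.6597 [stop]  node(7,1) S=46.0887 payoff=38.1913 vs cont=37.7511 → 38.1913 [stop]  node(7,2) S=65.1178 payoff=19.1622 vs cont=18.9589 → 19.1622 [stop]  node(7,3) S=92.0038 payoff=0.0000 vs cont=3.6987 → 3.6987 [wait]  node(7,4) S=129.9904 payoff=0.0000 vs cont=0.0000 → 0.0000 [wait]  node(7,5) S=183.6611 payoff=0.0000 vs cont=0.0000 → 0.0000 [wait]  node(7,6) S=259.4913 payoff=0.0000 vs cont=0.0000 → 0.0000 [wait]  node(7,7) S=366.6305 payoff=0.0000 vs cont=0.0000 → 0.0000 [wait]  ⇒ S*(7)=65.1178
t_6: node(6,0) S=38.7741 payoff=45.5059 vs cont=44.9747 → 45.5059 [stop]  node(6,1) S=54.7832 payoff=29.4968 vs cont=29.1649 → 29.4968 [stop]  node(6,2) S=77.4021 payoff=6.8779 vs cont=11.9700 → 11.9700 [wait]  node(6,3) S=109.3600 payoff=0.0000 vs cont=1.9891 → 1.9891 [wait]  node(6,4) S=154.5127 payoff=0.0000 vs cont=0.0000 → 0.0000 [wait]  node(6,5) S=218.3082 payoff=0.0000 vs cont=0.0000 → 0.0000 [wait]  node(6,6) S=308.4435 payoff=0.0000 vs cont=0.0000 → 0.0000 [wait]  ⇒ S*(6)=54.7832
t_5: node(5,0) S=46.0887 payoff=38.1913 vs cont=37.7511 → 38.1913 [stop]  node(5,1) S=65.1178 payoff=19.1622 vs cont=21.2514 → 21.2514 [wait]  node(5,2) S=92.0038 payoff=0.0000 vs cont=7.3326 → 7.3326 [wait]  node(5,3) S=129.9904 payoff=0.0000 vs cont=1.0697 → 1.0697 [wait]  node(5,4) S=183.6611 payoff=0.0000 vs cont=0.0000 → 0.0000 [wait]  node(5,5) S=259.4913 payoff=0.0000 vs cont=0.0000 → 0.0000 [wait]  ⇒ S*(5)=46.0887
t_4: node(4,0) S=54.7832 payoff=29.4968 vs cont=30.1055 → 30.1055 [wait]  node(4,1) S=77.4021 payoff=6.8779 vs cont=14.7295 → 14.7295 [wait]  node(4,2) S=109.3600 payoff=0.0000 vs cont=4.4248 → 4.4248 [wait]  node(4,3) S=154.5127 payoff=0.0000 vs cont=0.5752 → 0.5752 [wait]  node(4,4) S=218.3082 payoff=0.0000 vs cont=0.0000 → 0.0000 [wait]  ⇒ S*(4)=-
t_3: node(3,0) S=65.1178 payoff=19.1622 vs cont=22.8210 → 22.8210 [wait]  node(3,1) S=92.0038 payoff=0.0000 vs cont=9.9131 → 9.9131 [wait]  node(3,2) S=129.9904 payoff=0.0000 vs cont=2.6385 → 2.6385 [wait]  node(3,3) S=183.6611 payoff=0.0000 vs cont=0.3093 → 0.3093 [wait]  ⇒ S*(3)=-
t_2: node(2,0) S=77.4021 payoff=6.8779 vs cont=16.7353 → 16.7353 [wait]  node(2,1) S=109.3600 payoff=0.0000 vs cont=6.5188 → 6.5188 [wait]  node(2,2) S=154.5127 payoff=0.0000 vs cont=1.5582 → 1.5582 [wait]  ⇒ S*(2)=-
t_1: node(1,0) S=92.0038 payoff=0.0000 vs cont=11.9345 → 11.9345 [wait]  node(1,1) S=129.9904 payoff=0.0000 vs cont=4.2071 → 4.2071 [wait]  ⇒ S*(1)=-
t_0: node(0,0) S=109.3600 payoff=0.0000 vs cont=8.3120 → 8.3120 [wait]  ⇒ S*(0)=-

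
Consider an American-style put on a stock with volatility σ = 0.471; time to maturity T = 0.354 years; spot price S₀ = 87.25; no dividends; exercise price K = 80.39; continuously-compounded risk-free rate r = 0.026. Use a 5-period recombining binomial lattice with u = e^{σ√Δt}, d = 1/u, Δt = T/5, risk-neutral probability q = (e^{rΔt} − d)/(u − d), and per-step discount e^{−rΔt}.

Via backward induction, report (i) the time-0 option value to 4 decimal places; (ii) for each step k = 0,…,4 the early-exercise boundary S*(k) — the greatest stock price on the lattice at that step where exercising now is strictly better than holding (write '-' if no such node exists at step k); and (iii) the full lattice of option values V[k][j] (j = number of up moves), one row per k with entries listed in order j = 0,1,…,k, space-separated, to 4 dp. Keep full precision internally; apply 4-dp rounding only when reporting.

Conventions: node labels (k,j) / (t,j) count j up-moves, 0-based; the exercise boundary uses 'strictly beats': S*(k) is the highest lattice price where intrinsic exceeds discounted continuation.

price = 6.1379
boundary = - - - 59.9076 67.9062
tree:
6.1379
9.4805 2.4827
14.2181 4.3029 0.4888
20.4824 7.3782 0.9347 0.0000
27.5389 12.4838 1.7872 0.0000 0.0000
33.7643 20.4824 3.4172 0.0000 0.0000 0.0000

Δt=0.07080, u=1.13352, d=0.88221, q=0.47604, disc=e^(-rΔt)=0.99816
k=5 terminal: V=max(K-S,0) → 33.7643 20.4824 3.4172 0.0000 0.0000 0.0000
k=4: j=0 S=52.8511 intr=27.5389 cont=27.3911 V=27.5389[EX]; j=1 S=67.9062 intr=12.4838 cont=12.3359 V=12.4838[EX]; j=2 S=87.2500 intr=0.0000 cont=1.7872 V=1.7872[hold]; j=3 S=112.1041 intr=0.0000 cont=0.0000 V=0.0000[hold]; j=4 S=144.0380 intr=0.0000 cont=0.0000 V=0.0000[hold]  S*(4)=67.9062
k=3: j=0 S=59.9076 intr=20.4824 cont=20.3346 V=20.4824[EX]; j=1 S=76.9728 intr=3.4172 cont=7.3782 V=7.3782[hold]; j=2 S=98.8993 intr=0.0000 cont=0.9347 V=0.9347[hold]; j=3 S=127.0718 intr=0.0000 cont=0.0000 V=0.0000[hold]  S*(3)=59.9076
k=2: j=0 S=67.9062 intr=12.4838 cont=14.2181 V=14.2181[hold]; j=1 S=87.2500 intr=0.0000 cont=4.3029 V=4.3029[hold]; j=2 S=112.1041 intr=0.0000 cont=0.4888 V=0.4888[hold]  S*(2)=-
k=1: j=0 S=76.9728 intr=3.4172 cont=9.4805 V=9.4805[hold]; j=1 S=98.8993 intr=0.0000 cont=2.4827 V=2.4827[hold]  S*(1)=-
k=0: j=0 S=87.2500 intr=0.0000 cont=6.1379 V=6.1379[hold]  S*(0)=-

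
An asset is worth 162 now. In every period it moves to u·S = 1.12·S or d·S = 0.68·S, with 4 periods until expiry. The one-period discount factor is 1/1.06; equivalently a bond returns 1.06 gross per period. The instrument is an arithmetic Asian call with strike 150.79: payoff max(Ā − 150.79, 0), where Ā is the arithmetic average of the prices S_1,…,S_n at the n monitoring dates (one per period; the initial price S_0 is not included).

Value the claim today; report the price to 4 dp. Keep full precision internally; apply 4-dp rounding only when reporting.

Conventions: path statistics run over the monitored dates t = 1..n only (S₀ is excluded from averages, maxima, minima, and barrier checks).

price = 33.2661

With p* = (R−d)/(u−d) = 0.8636, sum probability × payoff across the paths and divide by R^4.
Enumerate all 2^4 = 16 price paths (U = up ×1.12, D = down ×0.68); each path with k up-moves has probability p*^k·(1−p*)^(4−k).
DDDD: Ā=67.6612, payoff=0.0000, prob=0.000346
UDDD: Ā=111.4419, payoff=0.0000, prob=0.002190
DUDD: Ā=93.6219, payoff=0.0000, prob=0.002190
UUDD: Ā=154.2008, payoff=3.4108, prob=0.013869
DDUD: Ā=81.5043, payoff=0.0000, prob=0.002190
UDUD: Ā=134.2424, payoff=0.0000, prob=0.013869
DUUD: Ā=116.4224, payoff=0.0000, prob=0.013869
UUUD: Ā=191.7545, payoff=40.9645, prob=0.087840
DDDU: Ā=73.2643, payoff=0.0000, prob=0.002190
UDDU: Ā=120.6707, payoff=0.0000, prob=0.013869
DUDU: Ā=102.8507, payoff=0.0000, prob=0.013869
UUDU: Ā=169.4011, payoff=18.6111, prob=0.087840
DDUU: Ā=90.7331, payoff=0.0000, prob=0.013869
UDUU: Ā=149.4427, payoff=0.0000, prob=0.087840
DUUU: Ā=131.6227, payoff=0.0000, prob=0.087840
UUUU: Ā=216.7903, payoff=66.0003, prob=0.556319
Price = Σ prob·payoff / R^4 = 41.997627 / 1.262477 = 33.2661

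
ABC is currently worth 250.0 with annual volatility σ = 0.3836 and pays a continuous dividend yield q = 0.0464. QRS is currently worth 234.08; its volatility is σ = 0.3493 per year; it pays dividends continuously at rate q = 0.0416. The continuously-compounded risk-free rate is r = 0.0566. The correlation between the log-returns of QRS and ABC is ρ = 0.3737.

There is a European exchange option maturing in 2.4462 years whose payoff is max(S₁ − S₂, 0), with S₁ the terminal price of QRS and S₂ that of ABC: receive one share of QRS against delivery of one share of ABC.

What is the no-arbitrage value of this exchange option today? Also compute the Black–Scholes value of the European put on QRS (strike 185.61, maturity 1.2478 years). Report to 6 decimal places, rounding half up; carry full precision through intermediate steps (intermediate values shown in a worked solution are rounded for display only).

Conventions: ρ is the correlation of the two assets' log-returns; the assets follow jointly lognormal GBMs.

exchange price = 49.111674
price(QRS put K=185.61) = 11.907088

σ_eff = √(σ₁² + σ₂² − 2ρσ₁σ₂) = √(0.3493² + 0.3836² − 2·0.3737·0.3493·0.3836) = 0.411113
d₁ = (ln(S₁/S₂) + (q₂ − q₁ + σ_eff²/2)T) / (σ_eff√T) = (ln(234.08/250.0) + (0.0464 − 0.0416 + 0.084507)·2.4462) / 0.642995 = 0.237428
d₂ = d₁ − σ_eff√T = 0.237428 − 0.642995 = -0.405567
N(d₁) = 0.593838,  N(d₂) = 0.342530
V = S₁·e^{−q₁T}·N(d₁) − S₂·e^{−q₂T}·N(d₂) = 125.555978 − 76.444304 = 49.111674
[vanilla: QRS put K=185.61]
σ√T = 0.3493·√1.2478 = 0.390185
d₁ = (ln(S/K) + (r−q+σ²/2)T) / (σ√T) = (ln(234.08/185.61) + (0.0566−0.0416+0.3493²/2)·1.2478) / 0.390185 = (0.232015 + 0.094839) / 0.390185 = 0.837690
d₂ = d₁ − σ√T = 0.837690 − 0.390185 = 0.447505
e^{−rT} = 0.931811
e^{−qT} = 0.949416
N(−d₁) = 0.201102,  N(−d₂) = 0.327255
price = K·e^{−rT}·N(−d₂) − S·e^{−qT}·N(−d₁) = 56.599915 − 44.692827 = 11.907088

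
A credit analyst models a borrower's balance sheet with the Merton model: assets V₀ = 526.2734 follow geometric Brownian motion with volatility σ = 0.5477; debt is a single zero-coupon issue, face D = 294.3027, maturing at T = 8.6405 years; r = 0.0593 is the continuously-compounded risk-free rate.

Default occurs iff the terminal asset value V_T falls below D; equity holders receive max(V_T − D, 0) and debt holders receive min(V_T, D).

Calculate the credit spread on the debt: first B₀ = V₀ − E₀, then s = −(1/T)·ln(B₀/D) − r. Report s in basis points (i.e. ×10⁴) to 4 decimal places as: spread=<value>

Apply the equity-as-call identities (strike 294.3027, horizon 8.6405 years):
d₁ = [ln(V₀/D) + (r + σ²/2)T] / (σ√T)
   = [ln(526.2734/294.3027) + (0.0593 + 0.5·0.5477²)·8.6405] / (0.5477·√8.6405)
   = [0.581212 + 1.808350] / 1.609949 = 1.484247
d₂ = d₁ − σ√T = 1.484247 − 1.609949 = -0.125702
N(d₁) = 0.931128,  N(d₂) = 0.449984,  e^(−rT) = 0.599067
E₀ = V₀·N(d₁) − D·e^(−rT)·N(d₂)
   = 526.2734·0.931128 − 294.3027·0.599067·0.449984 = 410.692727
B₀ = V₀ − E₀ = 526.2734 − 410.692727 = 115.580673
spread = −(1/T)·ln(B₀/D) − r = −(1/8.6405)·ln(115.580673/294.3027) − 0.0593 = 0.04886967
in basis points: 0.04886967 × 10⁴ = 488.6967 bp

spread=488.6967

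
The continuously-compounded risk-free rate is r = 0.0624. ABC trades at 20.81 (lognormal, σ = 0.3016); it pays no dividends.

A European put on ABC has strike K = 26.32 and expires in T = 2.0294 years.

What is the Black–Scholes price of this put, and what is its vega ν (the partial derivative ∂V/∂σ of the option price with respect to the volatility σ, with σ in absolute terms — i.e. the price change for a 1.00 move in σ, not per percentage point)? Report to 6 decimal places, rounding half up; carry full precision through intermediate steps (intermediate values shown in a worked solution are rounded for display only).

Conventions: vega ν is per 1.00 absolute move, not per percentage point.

σ√T = 0.3016·√2.0294 = 0.429650
d₁ = (ln(S/K) + (r+σ²/2)T) / (σ√T) = (ln(20.81/26.32) + (0.0624+0.3016²/2)·2.0294) / 0.429650 = (-0.234895 + 0.218934) / 0.429650 = -0.037149
d₂ = d₁ − σ√T = -0.037149 − 0.429650 = -0.466800
e^{−rT} = 0.881056
N(−d₁) = 0.514817,  N(−d₂) = 0.679678
Put price V = K·e^{−rT}·N(−d₂) − S·N(−d₁) = 15.761322 − 10.713342 = 5.047980
φ(d₁) = (1/√(2π))·e^{−d₁²/2} = 0.398667
ν = S·φ(d₁)·√T = 11.818607

price = 5.047980
ν = 11.818607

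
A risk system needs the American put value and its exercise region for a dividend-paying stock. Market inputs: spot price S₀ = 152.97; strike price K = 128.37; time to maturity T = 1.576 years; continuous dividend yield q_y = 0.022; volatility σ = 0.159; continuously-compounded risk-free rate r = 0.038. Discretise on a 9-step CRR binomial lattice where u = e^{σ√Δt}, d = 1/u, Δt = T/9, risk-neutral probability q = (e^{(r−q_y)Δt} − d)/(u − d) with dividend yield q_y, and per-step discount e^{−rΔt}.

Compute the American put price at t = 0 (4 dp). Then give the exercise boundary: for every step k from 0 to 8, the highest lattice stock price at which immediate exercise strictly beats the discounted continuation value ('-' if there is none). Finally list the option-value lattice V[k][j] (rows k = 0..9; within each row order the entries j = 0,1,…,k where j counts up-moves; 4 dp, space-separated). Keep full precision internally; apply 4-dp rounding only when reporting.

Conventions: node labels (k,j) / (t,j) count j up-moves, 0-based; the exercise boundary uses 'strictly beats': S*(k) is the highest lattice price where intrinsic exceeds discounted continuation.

Δt=0.17511, u=1.06880, d=0.93563, q=0.50444, disc=e^(-rΔt)=0.99337
k=9 terminal: V=max(K-S,0) → 44.3192 32.3561 18.6903 3.0795 0.0000 0.0000 0.0000 0.0000 0.0000 0.0000
k=8: j=0 S=89.8334 intr=38.5366 cont=38.0306 V=38.5366[EX]; j=1 S=102.6195 intr=25.7505 cont=25.2937 V=25.7505[EX]; j=2 S=117.2255 intr=11.1445 cont=10.7439 V=11.1445[EX]; j=3 S=133.9104 intr=0.0000 cont=1.5160 V=1.5160[hold]; j=4 S=152.9700 intr=0.0000 cont=0.0000 V=0.0000[hold]; j=5 S=174.7424 intr=0.0000 cont=0.0000 V=0.0000[hold]; j=6 S=199.6137 intr=0.0000 cont=0.0000 V=0.0000[hold]; j=7 S=228.0250 intr=0.0000 cont=0.0000 V=0.0000[hold]; j=8 S=260.4801 intr=0.0000 cont=0.0000 V=0.0000[hold]  S*(8)=117.2255
k=7: j=0 S=96.0139 intr=32.3561 cont=31.8739 V=32.3561[EX]; j=1 S=109.6797 intr=18.6903 cont=18.2607 V=18.6903[EX]; j=2 S=125.2905 intr=3.0795 cont=6.2458 V=6.2458[hold]; j=3 S=143.1233 intr=0.0000 cont=0.7463 V=0.7463[hold]; j=4 S=163.4942 intr=0.0000 cont=0.0000 V=0.0000[hold]; j=5 S=186.7645 intr=0.0000 cont=0.0000 V=0.0000[hold]; j=6 S=213.3470 intr=0.0000 cont=0.0000 V=0.0000[hold]; j=7 S=243.7129 intr=0.0000 cont=0.0000 V=0.0000[hold]  S*(7)=109.6797
k=6: j=0 S=102.6195 intr=25.7505 cont=25.2937 V=25.7505[EX]; j=1 S=117.2255 intr=11.1445 cont=12.3305 V=12.3305[hold]; j=2 S=133.9104 intr=0.0000 cont=3.4486 V=3.4486[hold]; j=3 S=152.9700 intr=0.0000 cont=0.3674 V=0.3674[hold]; j=4 S=174.7424 intr=0.0000 cont=0.0000 V=0.0000[hold]; j=5 S=199.6137 intr=0.0000 cont=0.0000 V=0.0000[hold]; j=6 S=228.0250 intr=0.0000 cont=0.0000 V=0.0000[hold]  S*(6)=102.6195
k=5: j=0 S=109.6797 intr=18.6903 cont=18.8550 V=18.8550[hold]; j=1 S=125.2905 intr=3.0795 cont=7.7980 V=7.7980[hold]; j=2 S=143.1233 intr=0.0000 cont=1.8817 V=1.8817[hold]; j=3 S=163.4942 intr=0.0000 cont=0.1808 V=0.1808[hold]; j=4 S=186.7645 intr=0.0000 cont=0.0000 V=0.0000[hold]; j=5 S=213.3470 intr=0.0000 cont=0.0000 V=0.0000[hold]  S*(5)=-
k=4: j=0 S=117.2255 intr=11.1445 cont=13.1893 V=13.1893[hold]; j=1 S=133.9104 intr=0.0000 cont=4.7817 V=4.7817[hold]; j=2 S=152.9700 intr=0.0000 cont=1.0169 V=1.0169[hold]; j=3 S=174.7424 intr=0.0000 cont=0.0890 V=0.0890[hold]; j=4 S=199.6137 intr=0.0000 cont=0.0000 V=0.0000[hold]  S*(4)=-
k=3: j=0 S=125.2905 intr=3.0795 cont=8.8888 V=8.8888[hold]; j=1 S=143.1233 intr=0.0000 cont=2.8635 V=2.8635[hold]; j=2 S=163.4942 intr=0.0000 cont=0.5452 V=0.5452[hold]; j=3 S=186.7645 intr=0.0000 cont=0.0438 V=0.0438[hold]  S*(3)=-
k=2: j=0 S=133.9104 intr=0.0000 cont=5.8106 V=5.8106[hold]; j=1 S=152.9700 intr=0.0000 cont=1.6828 V=1.6828[hold]; j=2 S=174.7424 intr=0.0000 cont=0.2904 V=0.2904[hold]  S*(2)=-
k=1: j=0 S=143.1233 intr=0.0000 cont=3.7036 V=3.7036[hold]; j=1 S=163.4942 intr=0.0000 cont=0.9739 V=0.9739[hold]  S*(1)=-
k=0: j=0 S=152.9700 intr=0.0000 cont=2.3112 V=2.3112[hold]  S*(0)=-

price = 2.3112
boundary = - - - - - - 102.6195 109.6797 117.2255
tree:
2.3112
3.7036 0.9739
5.8106 1.6828 0.2904
8.8888 2.8635 0.5452 0.0438
13.1893 4.7817 1.0169 0.0890 0.0000
18.8550 7.7980 1.8817 0.1808 0.0000 0.0000
25.7505 12.3305 3.4486 0.3674 0.0000 0.0000 0.0000
32.3561 18.6903 6.2458 0.7463 0.0000 0.0000 0.0000 0.0000
38.5366 25.7505 11.1445 1.5160 0.0000 0.0000 0.0000 0.0000 0.0000
44.3192 32.3561 18.6903 3.0795 0.0000 0.0000 0.0000 0.0000 0.0000 0.0000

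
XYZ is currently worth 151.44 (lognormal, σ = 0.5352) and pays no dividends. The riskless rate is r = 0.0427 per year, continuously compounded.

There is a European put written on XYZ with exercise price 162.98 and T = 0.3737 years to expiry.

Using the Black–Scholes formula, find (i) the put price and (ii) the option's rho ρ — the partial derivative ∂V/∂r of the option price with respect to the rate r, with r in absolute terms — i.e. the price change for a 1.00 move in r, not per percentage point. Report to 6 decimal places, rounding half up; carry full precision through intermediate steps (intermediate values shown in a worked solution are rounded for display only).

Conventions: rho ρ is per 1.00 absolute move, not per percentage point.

σ√T = 0.5352·√0.3737 = 0.327173
d₁ = (ln(S/K) + (r+σ²/2)T) / (σ√T) = (ln(151.44/162.98) + (0.0427+0.5352²/2)·0.3737) / 0.327173 = (-0.073438 + 0.069478) / 0.327173 = -0.012103
d₂ = d₁ − σ√T = -0.012103 − 0.327173 = -0.339276
e^{−rT} = 0.984170
N(−d₁) = 0.504828,  N(−d₂) = 0.632799
Put price V = K·e^{−rT}·N(−d₂) − S·N(−d₁) = 101.500979 − 76.451211 = 25.049769
ρ = −K·T·e^{−rT}·N(−d₂) = -37.930916

price = 25.049769
ρ = -37.930916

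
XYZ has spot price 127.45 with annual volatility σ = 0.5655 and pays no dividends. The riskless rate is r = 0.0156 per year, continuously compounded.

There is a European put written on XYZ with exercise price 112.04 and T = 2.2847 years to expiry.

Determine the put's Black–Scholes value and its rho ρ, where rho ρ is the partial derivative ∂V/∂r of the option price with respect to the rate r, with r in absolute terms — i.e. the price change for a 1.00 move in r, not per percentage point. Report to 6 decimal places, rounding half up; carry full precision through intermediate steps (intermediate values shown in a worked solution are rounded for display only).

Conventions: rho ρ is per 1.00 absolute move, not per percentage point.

σ√T = 0.5655·√2.2847 = 0.854766
d₁ = (ln(S/K) + (r+σ²/2)T) / (σ√T) = (ln(127.45/112.04) + (0.0156+0.5655²/2)·2.2847) / 0.854766 = (0.128868 + 0.400954) / 0.854766 = 0.619844
d₂ = d₁ − σ√T = 0.619844 − 0.854766 = -0.234921
e^{−rT} = 0.964986
N(−d₁) = 0.267680,  N(−d₂) = 0.592865
Put price V = K·e^{−rT}·N(−d₂) − S·N(−d₁) = 64.098845 − 34.115830 = 29.983016
ρ = −K·T·e^{−rT}·N(−d₂) = -146.446632

price = 29.983016
ρ = -146.446632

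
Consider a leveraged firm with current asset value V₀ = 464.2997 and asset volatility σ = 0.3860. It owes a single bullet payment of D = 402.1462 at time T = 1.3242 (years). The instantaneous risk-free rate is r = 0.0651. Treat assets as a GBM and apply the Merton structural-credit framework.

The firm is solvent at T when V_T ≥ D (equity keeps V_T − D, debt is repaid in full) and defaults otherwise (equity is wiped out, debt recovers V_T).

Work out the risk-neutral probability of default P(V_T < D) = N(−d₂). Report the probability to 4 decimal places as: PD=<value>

With assets at 464.2997 and a single debt payment of 402.1462 at 1.3242 years:
d₁ = [ln(V₀/D) + (r + σ²/2)T] / (σ√T)
   = [ln(464.2997/402.1462) + (0.0651 + 0.5·0.3860²)·1.3242] / (0.3860·√1.3242)
   = [0.143715 + 0.184856] / 0.444185 = 0.739714
d₂ = d₁ − σ√T = 0.739714 − 0.444185 = 0.295529
risk-neutral PD = N(−d₂) = N(-0.295529) = 0.383795

PD=0.3838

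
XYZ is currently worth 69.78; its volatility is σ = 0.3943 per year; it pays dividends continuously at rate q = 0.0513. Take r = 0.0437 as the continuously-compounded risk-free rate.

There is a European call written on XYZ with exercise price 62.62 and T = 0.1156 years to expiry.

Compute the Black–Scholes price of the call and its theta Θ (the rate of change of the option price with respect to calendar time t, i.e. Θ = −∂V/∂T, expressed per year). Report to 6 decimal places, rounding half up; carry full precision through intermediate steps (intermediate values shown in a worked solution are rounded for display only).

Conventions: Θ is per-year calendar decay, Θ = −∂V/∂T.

price = 8.119110
Θ = -10.229055

σ√T = 0.3943·√0.1156 = 0.134062
d₁ = (ln(S/K) + (r−q+σ²/2)T) / (σ√T) = (ln(69.78/62.62) + (0.0437−0.0513+0.3943²/2)·0.1156) / 0.134062 = (0.108263 + 0.008108) / 0.134062 = 0.868035
d₂ = d₁ − σ√T = 0.868035 − 0.134062 = 0.733973
e^{−rT} = 0.994961
e^{−qT} = 0.994087
N(d₁) = 0.807312,  N(d₂) = 0.768517
Call price V = S·e^{−qT}·N(d₁) − K·e^{−rT}·N(d₂) = 56.001165 − 47.882056 = 8.119110
φ(d₁) = (1/√(2π))·e^{−d₁²/2} = 0.273711
Θ = −S·e^{−qT}·φ(d₁)·σ/(2√T) + q·S·e^{−qT}·N(d₁) − r·K·e^{−rT}·N(d₂) = −11.009469 + 2.872860 − 2.092446 = -10.229055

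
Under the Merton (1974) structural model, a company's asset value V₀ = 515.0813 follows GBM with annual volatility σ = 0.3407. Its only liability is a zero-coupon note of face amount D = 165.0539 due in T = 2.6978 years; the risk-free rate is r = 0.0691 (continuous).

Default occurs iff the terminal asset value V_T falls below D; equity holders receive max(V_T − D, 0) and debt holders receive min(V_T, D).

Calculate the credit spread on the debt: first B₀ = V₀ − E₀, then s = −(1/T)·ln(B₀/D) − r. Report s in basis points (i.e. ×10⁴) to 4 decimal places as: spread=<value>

spread=11.7236

With assets at 515.0813 and a single debt payment of 165.0539 at 2.6978 years:
d₁ = [ln(V₀/D) + (r + σ²/2)T] / (σ√T)
   = [ln(515.0813/165.0539) + (0.0691 + 0.5·0.3407²)·2.6978] / (0.3407·√2.6978)
   = [1.138053 + 0.342994] / 0.559599 = 2.646620
d₂ = d₁ − σ√T = 2.646620 − 0.559599 = 2.087021
N(d₁) = 0.995935,  N(d₂) = 0.981557,  e^(−rT) = 0.829927
E₀ = V₀·N(d₁) − D·e^(−rT)·N(d₂)
   = 515.0813·0.995935 − 165.0539·0.829927·0.981557 = 378.531238
B₀ = V₀ − E₀ = 515.0813 − 378.531238 = 136.550062
spread = −(1/T)·ln(B₀/D) − r = −(1/2.6978)·ln(136.550062/165.0539) − 0.0691 = 0.00117236
in basis points: 0.00117236 × 10⁴ = 11.7236 bp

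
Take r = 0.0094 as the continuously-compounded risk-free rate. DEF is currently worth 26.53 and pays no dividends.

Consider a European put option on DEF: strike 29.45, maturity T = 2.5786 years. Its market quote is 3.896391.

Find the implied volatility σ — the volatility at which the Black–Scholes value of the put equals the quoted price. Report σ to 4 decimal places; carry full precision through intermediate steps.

sigma = 0.1497

At σ = 0.1497 the Black–Scholes value reproduces the quote:
σ√T = 0.1497·√2.5786 = 0.240389
d₁ = (ln(S/K) + (r+σ²/2)T) / (σ√T) = (ln(26.53/29.45) + (0.0094+0.1497²/2)·2.5786) / 0.240389 = (-0.104418 + 0.053132) / 0.240389 = -0.213344
d₂ = d₁ − σ√T = -0.213344 − 0.240389 = -0.453733
e^{−rT} = 0.976053
N(−d₁) = 0.584471,  N(−d₂) = 0.674990
V = K·e^{−rT}·N(−d₂) − S·N(−d₁) = 19.402403 − 15.506012 = 3.896391 (the observed quote) — the price is monotone increasing in volatility, hence this σ is the only solution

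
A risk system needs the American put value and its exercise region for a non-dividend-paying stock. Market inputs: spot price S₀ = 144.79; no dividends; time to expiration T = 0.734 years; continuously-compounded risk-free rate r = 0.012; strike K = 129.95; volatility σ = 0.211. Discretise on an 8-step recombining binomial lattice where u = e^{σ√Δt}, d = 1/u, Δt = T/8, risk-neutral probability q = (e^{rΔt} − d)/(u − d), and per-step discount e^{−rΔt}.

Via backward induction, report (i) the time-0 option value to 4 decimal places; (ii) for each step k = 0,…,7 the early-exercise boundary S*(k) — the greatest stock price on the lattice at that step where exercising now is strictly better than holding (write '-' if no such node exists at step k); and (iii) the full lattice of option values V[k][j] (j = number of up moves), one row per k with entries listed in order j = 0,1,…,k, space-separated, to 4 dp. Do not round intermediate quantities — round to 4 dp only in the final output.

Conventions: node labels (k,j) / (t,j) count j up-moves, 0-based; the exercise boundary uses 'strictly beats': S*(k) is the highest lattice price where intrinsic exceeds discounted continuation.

price = 3.9133
boundary = - - - - - 105.1852 112.1273 119.5276
tree:
3.9133
6.0116 1.7610
9.0129 2.9340 0.5569
13.1212 4.8021 1.0166 0.0847
18.4279 7.6852 1.8436 0.1672 0.0000
24.7648 11.9429 3.3175 0.3298 0.0000 0.0000
31.2772 17.8227 5.9140 0.6508 0.0000 0.0000 0.0000
37.3863 24.7648 10.4224 1.2841 0.0000 0.0000 0.0000 0.0000
43.1172 31.2772 17.8227 2.5337 0.0000 0.0000 0.0000 0.0000 0.0000

Δt=0.09175  u=1.06600  d=0.93809  q=0.49264  discount=0.99890
step 8 (expiry): payoffs max(K−S,0) = 43.1172 31.2772 17.8227 2.5337 0.0000 0.0000 0.0000 0.0000 0.0000
step 7: (k=7,j=0): S=92.5637, K−S=37.3863, hold=37.2433 ⇒ V=37.3863 exercise | (k=7,j=1): S=105.1852, K−S=24.7648, hold=24.6219 ⇒ V=24.7648 exercise | (k=7,j=2): S=119.5276, K−S=10.4224, hold=10.2794 ⇒ V=10.4224 exercise | (k=7,j=3): S=135.8256, K−S=0.0000, hold=1.2841 ⇒ V=1.2841 continue | (k=7,j=4): S=154.3460, K−S=0.0000, hold=0.0000 ⇒ V=0.0000 continue | (k=7,j=5): S=175.3917, K−S=0.0000, hold=0.0000 ⇒ V=0.0000 continue | (k=7,j=6): S=199.3071, K−S=0.0000, hold=0.0000 ⇒ V=0.0000 continue | (k=7,j=7): S=226.4834, K−S=0.0000, hold=0.0000 ⇒ V=0.0000 continue  boundary S*=119.5276
step 6: (k=6,j=0): S=98.6728, K−S=31.2772, hold=31.1342 ⇒ V=31.2772 exercise | (k=6,j=1): S=112.1273, K−S=17.8227, hold=17.6797 ⇒ V=17.8227 exercise | (k=6,j=2): S=127.4163, K−S=2.5337, hold=5.9140 ⇒ V=5.9140 continue | (k=6,j=3): S=144.7900, K−S=0.0000, hold=0.6508 ⇒ V=0.6508 continue | (k=6,j=4): S=164.5327, K−S=0.0000, hold=0.0000 ⇒ V=0.0000 continue | (k=6,j=5): S=186.9674, K−S=0.0000, hold=0.0000 ⇒ V=0.0000 continue | (k=6,j=6): S=212.4611, K−S=0.0000, hold=0.0000 ⇒ V=0.0000 continue  boundary S*=112.1273
step 5: (k=5,j=0): S=105.1852, K−S=24.7648, hold=24.6219 ⇒ V=24.7648 exercise | (k=5,j=1): S=119.5276, K−S=10.4224, hold=11.9429 ⇒ V=11.9429 continue | (k=5,j=2): S=135.8256, K−S=0.0000, hold=3.3175 ⇒ V=3.3175 continue | (k=5,j=3): S=154.3460, K−S=0.0000, hold=0.3298 ⇒ V=0.3298 continue | (k=5,j=4): S=175.3917, K−S=0.0000, hold=0.0000 ⇒ V=0.0000 continue | (k=5,j=5): S=199.3071, K−S=0.0000, hold=0.0000 ⇒ V=0.0000 continue  boundary S*=105.1852
step 4: (k=4,j=0): S=112.1273, K−S=17.8227, hold=18.4279 ⇒ V=18.4279 continue | (k=4,j=1): S=127.4163, K−S=2.5337, hold=7.6852 ⇒ V=7.6852 continue | (k=4,j=2): S=144.7900, K−S=0.0000, hold=1.8436 ⇒ V=1.8436 continue | (k=4,j=3): S=164.5327, K−S=0.0000, hold=0.1672 ⇒ V=0.1672 continue | (k=4,j=4): S=186.9674, K−S=0.0000, hold=0.0000 ⇒ V=0.0000 continue  boundary S*=-
step 3: (k=3,j=0): S=119.5276, K−S=10.4224, hold=13.1212 ⇒ V=13.1212 continue | (k=3,j=1): S=135.8256, K−S=0.0000, hold=4.8021 ⇒ V=4.8021 continue | (k=3,j=2): S=154.3460, K−S=0.0000, hold=1.0166 ⇒ V=1.0166 continue | (k=3,j=3): S=175.3917, K−S=0.0000, hold=0.0847 ⇒ V=0.0847 continue  boundary S*=-
step 2: (k=2,j=0): S=127.4163, K−S=2.5337, hold=9.0129 ⇒ V=9.0129 continue | (k=2,j=1): S=144.7900, K−S=0.0000, hold=2.9340 ⇒ V=2.9340 continue | (k=2,j=2): S=164.5327, K−S=0.0000, hold=0.5569 ⇒ V=0.5569 continue  boundary S*=-
step 1: (k=1,j=0): S=135.8256, K−S=0.0000, hold=6.0116 ⇒ V=6.0116 continue | (k=1,j=1): S=154.3460, K−S=0.0000, hold=1.7610 ⇒ V=1.7610 continue  boundary S*=-
step 0: (k=0,j=0): S=144.7900, K−S=0.0000, hold=3.9133 ⇒ V=3.9133 continue  boundary S*=-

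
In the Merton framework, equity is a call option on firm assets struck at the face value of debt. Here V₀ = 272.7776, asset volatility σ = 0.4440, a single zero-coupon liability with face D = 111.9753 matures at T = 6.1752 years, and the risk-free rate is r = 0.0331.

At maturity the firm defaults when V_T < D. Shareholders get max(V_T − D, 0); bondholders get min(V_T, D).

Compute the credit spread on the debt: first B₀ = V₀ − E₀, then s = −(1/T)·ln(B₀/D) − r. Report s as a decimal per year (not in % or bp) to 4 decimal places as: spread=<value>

spread=0.0257

Equity is a call on the firm's assets struck at D = 111.9753:
d₁ = [ln(V₀/D) + (r + σ²/2)T] / (σ√T)
   = [ln(272.7776/111.9753) + (0.0331 + 0.5·0.4440²)·6.1752] / (0.4440·√6.1752)
   = [0.890378 + 0.813076] / 1.103338 = 1.543910
d₂ = d₁ − σ√T = 1.543910 − 1.103338 = 0.440573
N(d₁) = 0.938695,  N(d₂) = 0.670239,  e^(−rT) = 0.815137
E₀ = V₀·N(d₁) − D·e^(−rT)·N(d₂)
   = 272.7776·0.938695 − 111.9753·0.815137·0.670239 = 194.878780
B₀ = V₀ − E₀ = 272.7776 − 194.878780 = 77.898820
spread = −(1/T)·ln(B₀/D) − r = −(1/6.1752)·ln(77.898820/111.9753) − 0.0331 = 0.02566206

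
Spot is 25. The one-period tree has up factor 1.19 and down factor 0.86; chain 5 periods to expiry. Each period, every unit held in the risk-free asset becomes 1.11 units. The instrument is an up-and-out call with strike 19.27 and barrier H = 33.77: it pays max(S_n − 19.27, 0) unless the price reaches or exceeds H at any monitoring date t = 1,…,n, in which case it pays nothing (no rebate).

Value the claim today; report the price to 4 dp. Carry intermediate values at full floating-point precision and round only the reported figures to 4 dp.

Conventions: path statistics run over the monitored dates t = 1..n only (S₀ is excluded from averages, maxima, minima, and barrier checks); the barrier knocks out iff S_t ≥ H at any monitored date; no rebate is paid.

price = 1.0432

Set p* = 0.7576 (from d < R < u); the path-dependent value is the discounted p*-expectation over all price paths.
Enumerate all 2^5 = 32 price paths (U = up ×1.19, D = down ×0.86); each path with k up-moves has probability p*^k·(1−p*)^(5−k).
DDDDD: M=21.5000, payoff=0.0000, prob=0.000837
UDDDD: M=29.7500, payoff=0.0000, prob=0.002617
DUDDD: M=25.5850, payoff=0.0000, prob=0.002617
UUDDD: M=35.4025, payoff=0.0000, prob=0.008177
DDUDD: M=22.0031, payoff=0.0000, prob=0.002617
UDUDD: M=30.4461, payoff=3.2480, prob=0.008177
DUUDD: M=30.4461, payoff=3.2480, prob=0.008177
UUUDD: M=42.1290, payoff=0.0000, prob=0.025552
DDDUD: M=21.5000, payoff=0.0000, prob=0.002617
UDDUD: M=29.7500, payoff=3.2480, prob=0.008177
DUDUD: M=26.1837, payoff=3.2480, prob=0.008177
UUDUD: M=36.2309, payoff=0.0000, prob=0.025552
DDUUD: M=26.1837, payoff=3.2480, prob=0.008177
UDUUD: M=36.2309, payoff=0.0000, prob=0.025552
DUUUD: M=36.2309, payoff=0.0000, prob=0.025552
UUUUD: M=50.1335, payoff=0.0000, prob=0.079851
DDDDU: M=21.5000, payoff=0.0000, prob=0.002617
UDDDU: M=29.7500, payoff=3.2480, prob=0.008177
DUDDU: M=25.5850, payoff=3.2480, prob=0.008177
UUDDU: M=35.4025, payoff=0.0000, prob=0.025552
DDUDU: M=22.5180, payoff=3.2480, prob=0.008177
UDUDU: M=31.1586, payoff=11.8886, prob=0.025552
DUUDU: M=31.1586, payoff=11.8886, prob=0.025552
UUUDU: M=43.1148, payoff=0.0000, prob=0.079851
DDDUU: M=22.5180, payoff=3.2480, prob=0.008177
UDDUU: M=31.1586, payoff=11.8886, prob=0.025552
DUDUU: M=31.1586, payoff=11.8886, prob=0.025552
UUDUU: M=43.1148, payoff=0.0000, prob=0.079851
DDUUU: M=31.1586, payoff=11.8886, prob=0.025552
UDUUU: M=43.1148, payoff=0.0000, prob=0.079851
DUUUU: M=43.1148, payoff=0.0000, prob=0.079851
UUUUU: M=59.6588, payoff=0.0000, prob=0.249534
Price = Σ prob·payoff / R^5 = 1.757926 / 1.685058 = 1.0432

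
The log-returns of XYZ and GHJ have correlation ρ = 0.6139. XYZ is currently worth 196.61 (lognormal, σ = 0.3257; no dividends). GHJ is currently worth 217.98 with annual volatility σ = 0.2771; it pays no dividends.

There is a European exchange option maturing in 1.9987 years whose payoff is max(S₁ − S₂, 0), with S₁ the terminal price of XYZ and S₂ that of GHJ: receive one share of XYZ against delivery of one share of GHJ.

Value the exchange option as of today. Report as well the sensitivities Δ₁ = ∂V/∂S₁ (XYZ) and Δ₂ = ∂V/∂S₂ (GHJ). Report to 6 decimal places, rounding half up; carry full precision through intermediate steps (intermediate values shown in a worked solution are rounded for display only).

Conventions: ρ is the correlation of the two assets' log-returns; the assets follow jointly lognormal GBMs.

exchange price = 21.642359
Δ1 = 0.467265
Δ2 = -0.322170

σ_eff = √(σ₁² + σ₂² − 2ρσ₁σ₂) = √(0.3257² + 0.2771² − 2·0.6139·0.3257·0.2771) = 0.268429
d₁ = (ln(S₁/S₂) + (q₂ − q₁ + σ_eff²/2)T) / (σ_eff√T) = (ln(196.61/217.98) + (0.0 − 0.0 + 0.036027)·1.9987) / 0.379493 = -0.082146
d₂ = d₁ − σ_eff√T = -0.082146 − 0.379493 = -0.461639
N(d₁) = 0.467265,  N(d₂) = 0.322170
V = S₁·e^{−q₁T}·N(d₁) − S₂·e^{−q₂T}·N(d₂) = 91.869004 − 70.226645 = 21.642359
Key observation: pricing in GHJ-units makes this a unit-strike call on the ratio S₁/S₂ — the risk-free rate cancels and cannot affect the value.
Δ₁ = e^{−q₁T}·N(d₁) = 0.467265;  Δ₂ = −e^{−q₂T}·N(d₂) = -0.322170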